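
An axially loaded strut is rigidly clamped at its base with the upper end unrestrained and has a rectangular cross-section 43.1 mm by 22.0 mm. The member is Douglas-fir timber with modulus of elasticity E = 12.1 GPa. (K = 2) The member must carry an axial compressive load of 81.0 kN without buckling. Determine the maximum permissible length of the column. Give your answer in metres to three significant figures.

Buckling occurs about the weak axis: I_min = h·b³/12 with b = 22.0 mm (the shorter side).
I_min = 43.1×22.0³/12 = 3.824×10^4 mm⁴
I = 3.824×10^-8 m⁴
At the buckling limit P_cr = P = 8.100×10^4 N
From P_cr = π²EI/(K·L)²:  L = (1/K)·√(π²EI/P_cr) = (1/2)·√(π²×1.21×10^10×3.824×10^-8/8.100×10^4)
L = 0.119 m

L_max ≈ 0.119 m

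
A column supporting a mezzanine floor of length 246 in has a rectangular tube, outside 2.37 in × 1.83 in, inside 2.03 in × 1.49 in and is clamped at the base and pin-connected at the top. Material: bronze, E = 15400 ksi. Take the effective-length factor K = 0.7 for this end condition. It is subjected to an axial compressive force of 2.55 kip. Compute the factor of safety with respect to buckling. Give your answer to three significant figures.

Weak-axis I_min = (h_o·b_o³ − h_i·b_i³)/12 with b_o = 1.83, b_i = 1.490 in (shorter outer/inner sides).
I_min = (2.37×1.83³ − 2.030×1.490³)/12 = 0.6508 in⁴
Effective length L_e = K·L = 0.7 × 246 = 172.2 in
P_cr = π²EI / L_e² = π² × 15400×10³ × 0.6508 / 172.2² = 3.336×10^3 lb
Factor of safety n = P_cr / P = 3.3357 / 2.55 = 1.31

n ≈ 1.31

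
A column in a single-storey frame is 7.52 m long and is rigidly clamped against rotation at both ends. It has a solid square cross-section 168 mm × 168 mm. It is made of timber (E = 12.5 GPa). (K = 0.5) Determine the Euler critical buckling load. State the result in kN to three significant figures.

I = a⁴/12 = 168⁴/12 = 6.638×10^7 mm⁴
I = 6.638×10^7 mm⁴ = 6.638×10^-5 m⁴
Effective length L_e = K·L = 0.5 × 7.52 = 3.760 m
P_cr = π²EI / L_e² = π² × 12.5×10⁹ × 6.638×10^-5 / 3.760² = 5.793×10^5 N

P_cr ≈ 579 kN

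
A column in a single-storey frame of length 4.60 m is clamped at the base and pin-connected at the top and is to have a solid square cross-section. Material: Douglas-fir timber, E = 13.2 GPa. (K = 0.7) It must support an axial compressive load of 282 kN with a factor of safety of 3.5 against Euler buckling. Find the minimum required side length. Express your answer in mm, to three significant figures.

a ≈ 175 mm

Required P_cr = n·P = 3.5 × 282 = 987.0 kN
L_e = K·L = 0.7 × 4.60 = 3.220 m
Required I = P_cr·L_e²/(π²E) = 9.870×10^5 × 3.220² / (π² × 1.32×10^10) = 7.855×10^-5 m⁴
I_req = 7.855×10^7 mm⁴
Solid square: I = a⁴/12  ⇒  a = (12I)^(1/4) = (12×7.855×10^7)^(1/4) = 175 mm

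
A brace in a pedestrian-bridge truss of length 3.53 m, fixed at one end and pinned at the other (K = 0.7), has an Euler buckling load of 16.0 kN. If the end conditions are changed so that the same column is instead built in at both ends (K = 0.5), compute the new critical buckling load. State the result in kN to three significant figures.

P_cr ≈ 31.4 kN

P_cr ∝ 1/K², so P_cr,new = P_cr,old × (K_old/K_new)² = 16.0 × (0.7/0.5)²
= 16.0 × 1.960 = 31.4 kN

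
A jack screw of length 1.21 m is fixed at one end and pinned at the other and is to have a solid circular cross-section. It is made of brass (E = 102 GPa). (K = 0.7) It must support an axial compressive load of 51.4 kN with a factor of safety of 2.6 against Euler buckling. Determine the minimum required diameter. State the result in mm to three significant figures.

d ≈ 37.3 mm

Required P_cr = n·P = 2.6 × 51.4 = 133.6 kN
L_e = K·L = 0.7 × 1.21 = 0.8470 m
Required I = P_cr·L_e²/(π²E) = 1.336×10^5 × 0.8470² / (π² × 1.02×10^11) = 9.524×10^-8 m⁴
I_req = 9.524×10^4 mm⁴
Solid circle: I = πd⁴/64  ⇒  d = (64I/π)^(1/4) = (64×9.524×10^4/π)^(1/4) = 37.3 mm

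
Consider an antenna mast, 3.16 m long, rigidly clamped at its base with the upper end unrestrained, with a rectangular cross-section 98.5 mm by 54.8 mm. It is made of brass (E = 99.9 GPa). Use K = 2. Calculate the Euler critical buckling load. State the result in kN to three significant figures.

P_cr ≈ 33.3 kN

Buckling occurs about the weak axis: I_min = h·b³/12 with b = 54.8 mm (the shorter side).
I_min = 98.5×54.8³/12 = 1.351×10^6 mm⁴
I = 1.351×10^6 mm⁴ = 1.351×10^-6 m⁴
Effective length L_e = K·L = 2 × 3.16 = 6.320 m
P_cr = π²EI / L_e² = π² × 99.9×10⁹ × 1.351×10^-6 / 6.320² = 3.334×10^4 N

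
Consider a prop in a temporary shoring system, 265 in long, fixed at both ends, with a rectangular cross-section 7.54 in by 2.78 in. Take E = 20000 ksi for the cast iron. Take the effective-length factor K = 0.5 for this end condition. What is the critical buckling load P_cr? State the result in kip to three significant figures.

Buckling occurs about the weak axis: I_min = h·b³/12 with b = 2.78 in (the shorter side).
I_min = 7.54×2.78³/12 = 13.50 in⁴
Effective length L_e = K·L = 0.5 × 265 = 132.5 in
P_cr = π²EI / L_e² = π² × 20000×10³ × 13.50 / 132.5² = 1.518×10^5 lb

P_cr ≈ 152 kip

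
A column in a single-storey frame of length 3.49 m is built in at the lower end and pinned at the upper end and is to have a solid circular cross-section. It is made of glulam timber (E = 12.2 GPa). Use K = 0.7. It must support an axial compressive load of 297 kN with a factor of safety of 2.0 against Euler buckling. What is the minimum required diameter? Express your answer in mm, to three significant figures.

d ≈ 156 mm

Required P_cr = n·P = 2.0 × 297 = 594.0 kN
L_e = K·L = 0.7 × 3.49 = 2.443 m
Required I = P_cr·L_e²/(π²E) = 5.940×10^5 × 2.443² / (π² × 1.22×10^10) = 2.944×10^-5 m⁴
I_req = 2.944×10^7 mm⁴
Solid circle: I = πd⁴/64  ⇒  d = (64I/π)^(1/4) = (64×2.944×10^7/π)^(1/4) = 156 mm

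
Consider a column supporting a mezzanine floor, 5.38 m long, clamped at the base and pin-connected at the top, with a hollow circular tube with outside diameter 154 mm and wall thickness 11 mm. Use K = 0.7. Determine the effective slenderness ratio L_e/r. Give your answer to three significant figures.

λ ≈ 74.3

Inner diameter d_i = 154 − 2×11 = 132.0 mm
I = π(d_o⁴ − d_i⁴)/64 = π(154⁴ − 132.0⁴)/64 = 1.271×10^7 mm⁴
A = 4.942×10^3 mm²;  r_min = √(I/A) = √(1.271×10^7/4.942×10^3) = 50.71 mm
L_e = K·L = 0.7 × 5.38 m = 3.766 m = 3766.0 mm
λ = L_e / r_min = 3766.0 / 50.71 = 74.3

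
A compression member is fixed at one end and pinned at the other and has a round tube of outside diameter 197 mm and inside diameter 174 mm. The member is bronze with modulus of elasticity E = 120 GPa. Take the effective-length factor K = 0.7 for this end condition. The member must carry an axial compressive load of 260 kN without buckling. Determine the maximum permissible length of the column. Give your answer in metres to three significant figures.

L_max ≈ 16.4 m

d_o = 197 mm, d_i = 174 mm
I = π(d_o⁴ − d_i⁴)/64 = π(197⁴ − 174.0⁴)/64 = 2.894×10^7 mm⁴
I = 2.894×10^-5 m⁴
At the buckling limit P_cr = P = 2.600×10^5 N
From P_cr = π²EI/(K·L)²:  L = (1/K)·√(π²EI/P_cr) = (1/0.7)·√(π²×1.20×10^11×2.894×10^-5/2.600×10^5)
L = 16.4 m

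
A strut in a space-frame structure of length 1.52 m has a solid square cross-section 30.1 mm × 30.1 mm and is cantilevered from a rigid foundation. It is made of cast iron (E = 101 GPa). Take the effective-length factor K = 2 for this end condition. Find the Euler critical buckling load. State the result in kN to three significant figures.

P_cr ≈ 7.38 kN

I = a⁴/12 = 30.1⁴/12 = 6.840×10^4 mm⁴
I = 6.840×10^4 mm⁴ = 6.840×10^-8 m⁴
Effective length L_e = K·L = 2 × 1.52 = 3.040 m
P_cr = π²EI / L_e² = π² × 101×10⁹ × 6.840×10^-8 / 3.040² = 7.378×10^3 N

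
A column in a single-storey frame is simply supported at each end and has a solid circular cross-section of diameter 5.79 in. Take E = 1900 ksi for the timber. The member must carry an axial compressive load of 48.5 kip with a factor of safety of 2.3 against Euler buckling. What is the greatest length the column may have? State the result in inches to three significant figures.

I = πd⁴/64 = π×5.79⁴/64 = 55.17 in⁴
Required critical load P_cr = n·P = 2.3 × 48.5 = 111.6 kip = 1.115×10^5 lb
From P_cr = π²EI/(K·L)²:  L = (1/K)·√(π²EI/P_cr) = (1/1)·√(π²×1.90×10^6×55.17/1.115×10^5)
L = 96.3 in

L_max ≈ 96.3 in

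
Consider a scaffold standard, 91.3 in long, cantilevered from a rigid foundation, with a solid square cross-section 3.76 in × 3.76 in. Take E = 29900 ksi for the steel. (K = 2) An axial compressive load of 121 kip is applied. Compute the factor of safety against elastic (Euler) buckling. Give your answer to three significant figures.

I = a⁴/12 = 3.76⁴/12 = 16.66 in⁴
Effective length L_e = K·L = 2 × 91.3 = 182.6 in
P_cr = π²EI / L_e² = π² × 29900×10³ × 16.66 / 182.6² = 1.474×10^5 lb
Factor of safety n = P_cr / P = 147.41 / 121 = 1.22

n ≈ 1.22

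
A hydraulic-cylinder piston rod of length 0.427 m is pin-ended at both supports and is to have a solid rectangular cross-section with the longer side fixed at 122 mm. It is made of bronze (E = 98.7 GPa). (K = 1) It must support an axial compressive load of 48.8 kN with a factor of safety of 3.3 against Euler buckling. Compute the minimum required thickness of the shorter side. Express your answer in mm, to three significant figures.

Required P_cr = n·P = 3.3 × 48.8 = 161.0 kN
L_e = K·L = 1 × 0.427 = 0.4270 m
Required I = P_cr·L_e²/(π²E) = 1.610×10^5 × 0.4270² / (π² × 9.87×10^10) = 3.014×10^-8 m⁴
I_req = 3.014×10^4 mm⁴
Rectangle, weak axis: I_min = h·b³/12 with h = 122 mm fixed  ⇒  b = (12I/h)^(1/3) = 14.4 mm

b ≈ 14.4 mm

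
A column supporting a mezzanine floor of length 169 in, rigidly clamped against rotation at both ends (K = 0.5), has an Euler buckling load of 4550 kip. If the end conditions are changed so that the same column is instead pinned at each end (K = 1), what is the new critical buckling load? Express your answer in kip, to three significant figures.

P_cr ≈ 1140 kip

P_cr ∝ 1/K², so P_cr,new = P_cr,old × (K_old/K_new)² = 4550 × (0.5/1)²
= 4550 × 0.2500 = 1140 kip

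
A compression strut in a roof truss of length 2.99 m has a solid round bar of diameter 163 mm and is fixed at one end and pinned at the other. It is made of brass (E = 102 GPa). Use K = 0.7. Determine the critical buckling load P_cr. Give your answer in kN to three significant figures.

P_cr ≈ 7960 kN

I = πd⁴/64 = π×163⁴/64 = 3.465×10^7 mm⁴
I = 3.465×10^7 mm⁴ = 3.465×10^-5 m⁴
Effective length L_e = K·L = 0.7 × 2.99 = 2.093 m
P_cr = π²EI / L_e² = π² × 102×10⁹ × 3.465×10^-5 / 2.093² = 7.963×10^6 N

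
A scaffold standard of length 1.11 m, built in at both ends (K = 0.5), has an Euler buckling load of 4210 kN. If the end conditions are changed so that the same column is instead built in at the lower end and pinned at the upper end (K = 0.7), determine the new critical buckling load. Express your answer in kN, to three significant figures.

P_cr ≈ 2150 kN

P_cr ∝ 1/K², so P_cr,new = P_cr,old × (K_old/K_new)² = 4210 × (0.5/0.7)²
= 4210 × 0.5102 = 2150 kN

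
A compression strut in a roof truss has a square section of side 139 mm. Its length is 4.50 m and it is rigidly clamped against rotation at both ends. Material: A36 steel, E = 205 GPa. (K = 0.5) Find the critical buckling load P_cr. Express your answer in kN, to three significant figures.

I = a⁴/12 = 139⁴/12 = 3.111×10^7 mm⁴
I = 3.111×10^7 mm⁴ = 3.111×10^-5 m⁴
Effective length L_e = K·L = 0.5 × 4.50 = 2.250 m
P_cr = π²EI / L_e² = π² × 205×10⁹ × 3.111×10^-5 / 2.250² = 1.243×10^7 N

P_cr ≈ 12400 kN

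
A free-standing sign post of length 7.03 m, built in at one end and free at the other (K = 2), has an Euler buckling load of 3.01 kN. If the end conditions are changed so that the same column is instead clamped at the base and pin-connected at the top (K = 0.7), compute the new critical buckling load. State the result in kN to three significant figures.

P_cr ≈ 24.6 kN

P_cr ∝ 1/K², so P_cr,new = P_cr,old × (K_old/K_new)² = 3.01 × (2/0.7)²
= 3.01 × 8.163 = 24.6 kN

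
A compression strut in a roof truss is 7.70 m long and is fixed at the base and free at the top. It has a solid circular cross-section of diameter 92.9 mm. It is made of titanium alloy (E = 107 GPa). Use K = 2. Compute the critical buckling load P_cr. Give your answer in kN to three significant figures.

I = πd⁴/64 = π×92.9⁴/64 = 3.656×10^6 mm⁴
I = 3.656×10^6 mm⁴ = 3.656×10^-6 m⁴
Effective length L_e = K·L = 2 × 7.70 = 15.40 m
P_cr = π²EI / L_e² = π² × 107×10⁹ × 3.656×10^-6 / 15.40² = 1.628×10^4 N

P_cr ≈ 16.3 kN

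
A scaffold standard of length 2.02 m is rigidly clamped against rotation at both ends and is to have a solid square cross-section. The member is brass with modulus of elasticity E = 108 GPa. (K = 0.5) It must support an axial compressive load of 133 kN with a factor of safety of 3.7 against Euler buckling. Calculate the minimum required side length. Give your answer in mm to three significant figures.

Required P_cr = n·P = 3.7 × 133 = 492.1 kN
L_e = K·L = 0.5 × 2.02 = 1.010 m
Required I = P_cr·L_e²/(π²E) = 4.921×10^5 × 1.010² / (π² × 1.08×10^11) = 4.709×10^-7 m⁴
I_req = 4.709×10^5 mm⁴
Solid square: I = a⁴/12  ⇒  a = (12I)^(1/4) = (12×4.709×10^5)^(1/4) = 48.8 mm

a ≈ 48.8 mm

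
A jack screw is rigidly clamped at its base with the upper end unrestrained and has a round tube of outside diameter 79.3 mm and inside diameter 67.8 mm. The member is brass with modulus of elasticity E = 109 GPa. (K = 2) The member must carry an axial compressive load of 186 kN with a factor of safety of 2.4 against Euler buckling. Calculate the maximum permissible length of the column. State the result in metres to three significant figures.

d_o = 79.3 mm, d_i = 67.8 mm
I = π(d_o⁴ − d_i⁴)/64 = π(79.3⁴ − 67.80⁴)/64 = 9.039×10^5 mm⁴
I = 9.039×10^-7 m⁴
Required critical load P_cr = n·P = 2.4 × 186 = 446.4 kN = 4.464×10^5 N
From P_cr = π²EI/(K·L)²:  L = (1/K)·√(π²EI/P_cr) = (1/2)·√(π²×1.09×10^11×9.039×10^-7/4.464×10^5)
L = 0.738 m

L_max ≈ 0.738 m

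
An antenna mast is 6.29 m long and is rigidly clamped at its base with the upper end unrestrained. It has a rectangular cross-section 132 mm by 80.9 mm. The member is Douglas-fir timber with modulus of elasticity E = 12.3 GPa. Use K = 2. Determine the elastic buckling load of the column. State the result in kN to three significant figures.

P_cr ≈ 4.47 kN

Buckling occurs about the weak axis: I_min = h·b³/12 with b = 80.9 mm (the shorter side).
I_min = 132×80.9³/12 = 5.824×10^6 mm⁴
I = 5.824×10^6 mm⁴ = 5.824×10^-6 m⁴
Effective length L_e = K·L = 2 × 6.29 = 12.58 m
P_cr = π²EI / L_e² = π² × 12.3×10⁹ × 5.824×10^-6 / 12.58² = 4.468×10^3 N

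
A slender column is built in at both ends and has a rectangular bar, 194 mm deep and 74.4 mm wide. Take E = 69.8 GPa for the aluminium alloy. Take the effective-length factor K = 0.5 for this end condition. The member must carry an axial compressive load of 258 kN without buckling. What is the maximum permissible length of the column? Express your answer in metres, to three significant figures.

Buckling occurs about the weak axis: I_min = h·b³/12 with b = 74.4 mm (the shorter side).
I_min = 194×74.4³/12 = 6.658×10^6 mm⁴
I = 6.658×10^-6 m⁴
At the buckling limit P_cr = P = 2.580×10^5 N
From P_cr = π²EI/(K·L)²:  L = (1/K)·√(π²EI/P_cr) = (1/0.5)·√(π²×6.98×10^10×6.658×10^-6/2.580×10^5)
L = 8.43 m

L_max ≈ 8.43 m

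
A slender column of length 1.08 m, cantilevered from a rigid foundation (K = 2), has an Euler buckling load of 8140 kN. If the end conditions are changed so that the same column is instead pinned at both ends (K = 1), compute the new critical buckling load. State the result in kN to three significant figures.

P_cr ≈ 32600 kN

P_cr ∝ 1/K², so P_cr,new = P_cr,old × (K_old/K_new)² = 8140 × (2/1)²
= 8140 × 4.000 = 32600 kN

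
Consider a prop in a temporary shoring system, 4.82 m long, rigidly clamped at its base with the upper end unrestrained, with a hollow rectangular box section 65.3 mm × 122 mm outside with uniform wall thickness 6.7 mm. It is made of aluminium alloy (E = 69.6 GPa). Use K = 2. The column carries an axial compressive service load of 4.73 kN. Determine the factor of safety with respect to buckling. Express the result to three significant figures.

Inner dimensions: h_i = 122 − 2×6.7 = 108.6 mm, b_i = 65.3 − 2×6.7 = 51.90 mm
Weak-axis I_min = (h_o·b_o³ − h_i·b_i³)/12 with b_o = 65.3, b_i = 51.90 mm (shorter outer/inner sides).
I_min = (122×65.3³ − 108.6×51.90³)/12 = 1.566×10^6 mm⁴
I = 1.566×10^6 mm⁴ = 1.566×10^-6 m⁴
Effective length L_e = K·L = 2 × 4.82 = 9.640 m
P_cr = π²EI / L_e² = π² × 69.6×10⁹ × 1.566×10^-6 / 9.640² = 1.157×10^4 N
Factor of safety n = P_cr / P = 11.573 / 4.73 = 2.45

n ≈ 2.45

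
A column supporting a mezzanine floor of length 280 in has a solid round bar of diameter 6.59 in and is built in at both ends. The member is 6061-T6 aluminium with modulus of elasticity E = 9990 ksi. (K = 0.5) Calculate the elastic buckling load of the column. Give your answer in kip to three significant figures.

P_cr ≈ 466 kip

I = πd⁴/64 = π×6.59⁴/64 = 92.58 in⁴
Effective length L_e = K·L = 0.5 × 280 = 140.0 in
P_cr = π²EI / L_e² = π² × 9990×10³ × 92.58 / 140.0² = 4.657×10^5 lb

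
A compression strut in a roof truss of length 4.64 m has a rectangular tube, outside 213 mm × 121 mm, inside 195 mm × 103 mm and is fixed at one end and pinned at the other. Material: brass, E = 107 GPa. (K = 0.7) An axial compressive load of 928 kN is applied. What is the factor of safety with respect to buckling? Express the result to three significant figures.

Weak-axis I_min = (h_o·b_o³ − h_i·b_i³)/12 with b_o = 121, b_i = 103.0 mm (shorter outer/inner sides).
I_min = (213×121³ − 195.0×103.0³)/12 = 1.369×10^7 mm⁴
I = 1.369×10^7 mm⁴ = 1.369×10^-5 m⁴
Effective length L_e = K·L = 0.7 × 4.64 = 3.248 m
P_cr = π²EI / L_e² = π² × 107×10⁹ × 1.369×10^-5 / 3.248² = 1.370×10^6 N
Factor of safety n = P_cr / P = 1370.3 / 928 = 1.48

n ≈ 1.48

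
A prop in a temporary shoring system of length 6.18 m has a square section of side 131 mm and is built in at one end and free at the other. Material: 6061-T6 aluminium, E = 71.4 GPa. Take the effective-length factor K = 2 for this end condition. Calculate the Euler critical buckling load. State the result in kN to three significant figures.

P_cr ≈ 113 kN

I = a⁴/12 = 131⁴/12 = 2.454×10^7 mm⁴
I = 2.454×10^7 mm⁴ = 2.454×10^-5 m⁴
Effective length L_e = K·L = 2 × 6.18 = 12.36 m
P_cr = π²EI / L_e² = π² × 71.4×10⁹ × 2.454×10^-5 / 12.36² = 1.132×10^5 N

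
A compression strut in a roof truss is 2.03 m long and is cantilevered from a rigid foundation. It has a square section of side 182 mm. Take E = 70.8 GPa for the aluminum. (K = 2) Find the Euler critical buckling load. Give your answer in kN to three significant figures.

P_cr ≈ 3880 kN

I = a⁴/12 = 182⁴/12 = 9.143×10^7 mm⁴
I = 9.143×10^7 mm⁴ = 9.143×10^-5 m⁴
Effective length L_e = K·L = 2 × 2.03 = 4.060 m
P_cr = π²EI / L_e² = π² × 70.8×10⁹ × 9.143×10^-5 / 4.060² = 3.876×10^6 N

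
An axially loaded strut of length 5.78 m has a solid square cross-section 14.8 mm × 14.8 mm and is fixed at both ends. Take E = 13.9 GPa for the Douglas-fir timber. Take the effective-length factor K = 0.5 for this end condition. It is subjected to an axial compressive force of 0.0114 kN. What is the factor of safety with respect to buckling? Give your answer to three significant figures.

I = a⁴/12 = 14.8⁴/12 = 3.998×10^3 mm⁴
I = 3.998×10^3 mm⁴ = 3.998×10^-9 m⁴
Effective length L_e = K·L = 0.5 × 5.78 = 2.890 m
P_cr = π²EI / L_e² = π² × 13.9×10⁹ × 3.998×10^-9 / 2.890² = 65.67 N
Factor of safety n = P_cr / P = 0.065673 / 0.0114 = 5.76

n ≈ 5.76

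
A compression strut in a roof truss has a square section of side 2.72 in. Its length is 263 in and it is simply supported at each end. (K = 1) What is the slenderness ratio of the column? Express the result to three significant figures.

For a square r = a/√12 = 2.72/√12 = 0.7852 in
L_e = K·L = 1 × 263 = 263.0 in
λ = L_e / r_min = 263.00 / 0.7852 = 335

λ ≈ 335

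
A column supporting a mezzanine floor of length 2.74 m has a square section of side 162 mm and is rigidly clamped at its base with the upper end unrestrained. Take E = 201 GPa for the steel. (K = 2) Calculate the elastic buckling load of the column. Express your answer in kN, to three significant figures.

P_cr ≈ 3790 kN

I = a⁴/12 = 162⁴/12 = 5.740×10^7 mm⁴
I = 5.740×10^7 mm⁴ = 5.740×10^-5 m⁴
Effective length L_e = K·L = 2 × 2.74 = 5.480 m
P_cr = π²EI / L_e² = π² × 201×10⁹ × 5.740×10^-5 / 5.480² = 3.792×10^6 N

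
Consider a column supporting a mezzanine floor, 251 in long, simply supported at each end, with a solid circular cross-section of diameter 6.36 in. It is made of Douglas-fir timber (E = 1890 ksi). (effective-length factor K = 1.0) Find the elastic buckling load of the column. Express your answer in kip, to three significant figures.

P_cr ≈ 23.8 kip

I = πd⁴/64 = π×6.36⁴/64 = 80.32 in⁴
Effective length L_e = K·L = 1 × 251 = 251.0 in
P_cr = π²EI / L_e² = π² × 1890×10³ × 80.32 / 251.0² = 2.378×10^4 lb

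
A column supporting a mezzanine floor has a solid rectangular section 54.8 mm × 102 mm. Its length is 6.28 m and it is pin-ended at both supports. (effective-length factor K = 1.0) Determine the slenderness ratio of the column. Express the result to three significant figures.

Buckling occurs about the weak axis: I_min = h·b³/12 with b = 54.8 mm (the shorter side).
I_min = 102×54.8³/12 = 1.399×10^6 mm⁴
A = 5.590×10^3 mm²;  r_min = √(I/A) = √(1.399×10^6/5.590×10^3) = 15.82 mm
L_e = K·L = 1 × 6.28 m = 6.280 m = 6280.0 mm
λ = L_e / r_min = 6280.0 / 15.82 = 397

λ ≈ 397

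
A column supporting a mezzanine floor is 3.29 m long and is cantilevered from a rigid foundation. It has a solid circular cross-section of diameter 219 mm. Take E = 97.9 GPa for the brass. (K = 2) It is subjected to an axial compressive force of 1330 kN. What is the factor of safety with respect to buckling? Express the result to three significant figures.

I = πd⁴/64 = π×219⁴/64 = 1.129×10^8 mm⁴
I = 1.129×10^8 mm⁴ = 1.129×10^-4 m⁴
Effective length L_e = K·L = 2 × 3.29 = 6.580 m
P_cr = π²EI / L_e² = π² × 97.9×10⁹ × 1.129×10^-4 / 6.580² = 2.520×10^6 N
Factor of safety n = P_cr / P = 2519.9 / 1330 = 1.89

n ≈ 1.89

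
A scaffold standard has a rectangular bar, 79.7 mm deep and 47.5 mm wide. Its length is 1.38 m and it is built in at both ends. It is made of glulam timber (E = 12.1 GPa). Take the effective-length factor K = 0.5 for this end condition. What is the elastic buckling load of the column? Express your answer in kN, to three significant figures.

P_cr ≈ 179 kN

Buckling occurs about the weak axis: I_min = h·b³/12 with b = 47.5 mm (the shorter side).
I_min = 79.7×47.5³/12 = 7.118×10^5 mm⁴
I = 7.118×10^5 mm⁴ = 7.118×10^-7 m⁴
Effective length L_e = K·L = 0.5 × 1.38 = 0.6900 m
P_cr = π²EI / L_e² = π² × 12.1×10⁹ × 7.118×10^-7 / 0.6900² = 1.785×10^5 N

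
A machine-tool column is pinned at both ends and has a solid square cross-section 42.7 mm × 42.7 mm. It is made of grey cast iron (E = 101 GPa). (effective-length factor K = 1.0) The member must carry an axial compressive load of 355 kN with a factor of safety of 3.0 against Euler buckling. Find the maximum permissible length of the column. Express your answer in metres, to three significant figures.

L_max ≈ 0.509 m

I = a⁴/12 = 42.7⁴/12 = 2.770×10^5 mm⁴
I = 2.770×10^-7 m⁴
Required critical load P_cr = n·P = 3.0 × 355 = 1065 kN = 1.065×10^6 N
From P_cr = π²EI/(K·L)²:  L = (1/K)·√(π²EI/P_cr) = (1/1)·√(π²×1.01×10^11×2.770×10^-7/1.065×10^6)
L = 0.509 m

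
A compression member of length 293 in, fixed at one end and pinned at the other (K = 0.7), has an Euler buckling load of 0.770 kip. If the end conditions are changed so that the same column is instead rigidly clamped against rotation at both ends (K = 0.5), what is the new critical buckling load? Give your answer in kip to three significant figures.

P_cr ∝ 1/K², so P_cr,new = P_cr,old × (K_old/K_new)² = 0.770 × (0.7/0.5)²
= 0.770 × 1.960 = 1.51 kip

P_cr ≈ 1.51 kip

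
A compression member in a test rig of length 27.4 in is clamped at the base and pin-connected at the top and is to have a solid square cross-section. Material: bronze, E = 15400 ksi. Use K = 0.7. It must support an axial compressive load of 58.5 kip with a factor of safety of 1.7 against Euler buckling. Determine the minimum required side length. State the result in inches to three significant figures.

a ≈ 1.30 in

Required P_cr = n·P = 1.7 × 58.5 = 99.45 kip
L_e = K·L = 0.7 × 27.4 = 19.18 in
Required I = P_cr·L_e²/(π²E) = 9.945×10^4 × 19.18² / (π² × 1.54×10^7) = 0.2407 in⁴
Solid square: I = a⁴/12  ⇒  a = (12I)^(1/4) = (12×0.2407)^(1/4) = 1.30 in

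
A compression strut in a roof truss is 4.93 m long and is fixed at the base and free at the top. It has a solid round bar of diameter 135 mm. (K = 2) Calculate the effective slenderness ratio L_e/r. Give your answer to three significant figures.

λ ≈ 292

For a solid circle r = d/4 = 135/4 = 33.75 mm
L_e = K·L = 2 × 4.93 m = 9.860 m = 9860.0 mm
λ = L_e / r_min = 9860.0 / 33.75 = 292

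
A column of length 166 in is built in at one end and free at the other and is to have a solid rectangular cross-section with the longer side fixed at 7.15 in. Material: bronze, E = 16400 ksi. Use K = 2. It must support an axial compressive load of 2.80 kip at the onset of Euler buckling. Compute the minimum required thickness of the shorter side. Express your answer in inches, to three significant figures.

b ≈ 1.47 in

L_e = K·L = 2 × 166 = 332.0 in
Required I = P_cr·L_e²/(π²E) = 2.800×10^3 × 332.0² / (π² × 1.64×10^7) = 1.907 in⁴
Rectangle, weak axis: I_min = h·b³/12 with h = 7.15 in fixed  ⇒  b = (12I/h)^(1/3) = 1.47 in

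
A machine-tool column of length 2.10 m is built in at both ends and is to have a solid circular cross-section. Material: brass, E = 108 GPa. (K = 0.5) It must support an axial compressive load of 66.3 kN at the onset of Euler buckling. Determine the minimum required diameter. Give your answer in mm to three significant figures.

d ≈ 34.4 mm

L_e = K·L = 0.5 × 2.10 = 1.050 m
Required I = P_cr·L_e²/(π²E) = 6.630×10^4 × 1.050² / (π² × 1.08×10^11) = 6.858×10^-8 m⁴
I_req = 6.858×10^4 mm⁴
Solid circle: I = πd⁴/64  ⇒  d = (64I/π)^(1/4) = (64×6.858×10^4/π)^(1/4) = 34.4 mm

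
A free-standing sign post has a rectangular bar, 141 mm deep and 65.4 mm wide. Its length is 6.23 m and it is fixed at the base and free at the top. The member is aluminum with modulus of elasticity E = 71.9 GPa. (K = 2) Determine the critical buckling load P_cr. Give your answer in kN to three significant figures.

P_cr ≈ 15.0 kN

Buckling occurs about the weak axis: I_min = h·b³/12 with b = 65.4 mm (the shorter side).
I_min = 141×65.4³/12 = 3.287×10^6 mm⁴
I = 3.287×10^6 mm⁴ = 3.287×10^-6 m⁴
Effective length L_e = K·L = 2 × 6.23 = 12.46 m
P_cr = π²EI / L_e² = π² × 71.9×10⁹ × 3.287×10^-6 / 12.46² = 1.502×10^4 N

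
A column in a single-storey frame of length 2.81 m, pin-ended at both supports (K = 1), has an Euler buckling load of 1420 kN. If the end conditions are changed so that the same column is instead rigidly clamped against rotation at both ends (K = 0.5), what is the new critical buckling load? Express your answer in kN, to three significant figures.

P_cr ∝ 1/K², so P_cr,new = P_cr,old × (K_old/K_new)² = 1420 × (1/0.5)²
= 1420 × 4.000 = 5680 kN

P_cr ≈ 5680 kN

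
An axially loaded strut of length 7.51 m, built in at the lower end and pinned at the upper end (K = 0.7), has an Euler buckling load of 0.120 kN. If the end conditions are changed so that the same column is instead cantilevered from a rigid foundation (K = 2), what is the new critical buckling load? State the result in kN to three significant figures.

P_cr ≈ 0.0147 kN

P_cr ∝ 1/K², so P_cr,new = P_cr,old × (K_old/K_new)² = 0.120 × (0.7/2)²
= 0.120 × 0.1225 = 0.0147 kN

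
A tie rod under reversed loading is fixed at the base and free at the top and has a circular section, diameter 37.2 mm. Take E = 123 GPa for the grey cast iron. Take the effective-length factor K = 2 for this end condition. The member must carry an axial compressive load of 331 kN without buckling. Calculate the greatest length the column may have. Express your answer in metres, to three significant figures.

I = πd⁴/64 = π×37.2⁴/64 = 9.400×10^4 mm⁴
I = 9.400×10^-8 m⁴
At the buckling limit P_cr = P = 3.310×10^5 N
From P_cr = π²EI/(K·L)²:  L = (1/K)·√(π²EI/P_cr) = (1/2)·√(π²×1.23×10^11×9.400×10^-8/3.310×10^5)
L = 0.294 m

L_max ≈ 0.294 m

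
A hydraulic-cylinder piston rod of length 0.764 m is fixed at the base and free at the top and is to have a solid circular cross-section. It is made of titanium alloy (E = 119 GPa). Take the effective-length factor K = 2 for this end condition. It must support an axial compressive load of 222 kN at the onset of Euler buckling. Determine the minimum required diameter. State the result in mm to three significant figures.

d ≈ 54.8 mm

L_e = K·L = 2 × 0.764 = 1.528 m
Required I = P_cr·L_e²/(π²E) = 2.220×10^5 × 1.528² / (π² × 1.19×10^11) = 4.413×10^-7 m⁴
I_req = 4.413×10^5 mm⁴
Solid circle: I = πd⁴/64  ⇒  d = (64I/π)^(1/4) = (64×4.413×10^5/π)^(1/4) = 54.8 mm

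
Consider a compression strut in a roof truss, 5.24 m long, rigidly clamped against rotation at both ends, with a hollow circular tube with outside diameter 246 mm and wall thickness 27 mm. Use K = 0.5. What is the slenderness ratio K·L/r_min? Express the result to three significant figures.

λ ≈ 33.6

Inner diameter d_i = 246 − 2×27 = 192.0 mm
I = π(d_o⁴ − d_i⁴)/64 = π(246⁴ − 192.0⁴)/64 = 1.131×10^8 mm⁴
A = 1.858×10^4 mm²;  r_min = √(I/A) = √(1.131×10^8/1.858×10^4) = 78.01 mm
L_e = K·L = 0.5 × 5.24 m = 2.620 m = 2620.0 mm
λ = L_e / r_min = 2620.0 / 78.01 = 33.6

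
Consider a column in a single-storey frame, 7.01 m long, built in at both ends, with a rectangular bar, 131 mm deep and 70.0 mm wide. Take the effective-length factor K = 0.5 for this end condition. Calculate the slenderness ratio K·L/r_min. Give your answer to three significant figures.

Buckling occurs about the weak axis: I_min = h·b³/12 with b = 70.0 mm (the shorter side).
I_min = 131×70.0³/12 = 3.744×10^6 mm⁴
A = 9.170×10^3 mm²;  r_min = √(I/A) = √(3.744×10^6/9.170×10^3) = 20.21 mm
L_e = K·L = 0.5 × 7.01 m = 3.505 m = 3505.0 mm
λ = L_e / r_min = 3505.0 / 20.21 = 173

λ ≈ 173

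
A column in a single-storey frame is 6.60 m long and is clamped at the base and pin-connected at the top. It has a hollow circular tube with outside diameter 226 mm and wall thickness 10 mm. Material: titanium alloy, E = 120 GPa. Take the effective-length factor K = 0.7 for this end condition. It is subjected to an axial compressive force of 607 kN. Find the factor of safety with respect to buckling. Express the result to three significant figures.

Inner diameter d_i = 226 − 2×10 = 206.0 mm
I = π(d_o⁴ − d_i⁴)/64 = π(226⁴ − 206.0⁴)/64 = 3.966×10^7 mm⁴
I = 3.966×10^7 mm⁴ = 3.966×10^-5 m⁴
Effective length L_e = K·L = 0.7 × 6.60 = 4.620 m
P_cr = π²EI / L_e² = π² × 120×10⁹ × 3.966×10^-5 / 4.620² = 2.201×10^6 N
Factor of safety n = P_cr / P = 2200.6 / 607 = 3.63

n ≈ 3.63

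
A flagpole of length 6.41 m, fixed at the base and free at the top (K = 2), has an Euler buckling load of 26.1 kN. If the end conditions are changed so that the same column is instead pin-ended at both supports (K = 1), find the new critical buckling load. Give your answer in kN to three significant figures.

P_cr ∝ 1/K², so P_cr,new = P_cr,old × (K_old/K_new)² = 26.1 × (2/1)²
= 26.1 × 4.000 = 104 kN

P_cr ≈ 104 kN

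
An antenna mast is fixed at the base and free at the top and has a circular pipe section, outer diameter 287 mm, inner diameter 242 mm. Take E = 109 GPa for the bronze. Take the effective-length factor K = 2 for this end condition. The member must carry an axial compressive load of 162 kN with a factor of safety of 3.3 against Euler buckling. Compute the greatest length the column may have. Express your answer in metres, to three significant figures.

L_max ≈ 9.10 m

d_o = 287 mm, d_i = 242 mm
I = π(d_o⁴ − d_i⁴)/64 = π(287⁴ − 242.0⁴)/64 = 1.647×10^8 mm⁴
I = 1.647×10^-4 m⁴
Required critical load P_cr = n·P = 3.3 × 162 = 534.6 kN = 5.346×10^5 N
From P_cr = π²EI/(K·L)²:  L = (1/K)·√(π²EI/P_cr) = (1/2)·√(π²×1.09×10^11×1.647×10^-4/5.346×10^5)
L = 9.10 m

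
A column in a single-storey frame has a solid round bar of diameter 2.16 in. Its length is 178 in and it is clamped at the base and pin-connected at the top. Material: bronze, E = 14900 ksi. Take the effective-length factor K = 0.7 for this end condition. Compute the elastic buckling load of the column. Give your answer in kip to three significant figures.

I = πd⁴/64 = π×2.16⁴/64 = 1.069 in⁴
Effective length L_e = K·L = 0.7 × 178 = 124.6 in
P_cr = π²EI / L_e² = π² × 14900×10³ × 1.069 / 124.6² = 1.012×10^4 lb

P_cr ≈ 10.1 kip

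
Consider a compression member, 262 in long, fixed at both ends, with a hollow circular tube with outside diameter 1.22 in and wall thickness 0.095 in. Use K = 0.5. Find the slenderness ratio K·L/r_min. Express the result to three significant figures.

λ ≈ 328

Inner diameter d_i = 1.22 − 2×0.095 = 1.030 in
I = π(d_o⁴ − d_i⁴)/64 = π(1.22⁴ − 1.030⁴)/64 = 5.350×10^-2 in⁴
A = 0.3358 in²;  r_min = √(I/A) = √(5.350×10^-2/0.3358) = 0.3992 in
L_e = K·L = 0.5 × 262 = 131.0 in
λ = L_e / r_min = 131.00 / 0.3992 = 328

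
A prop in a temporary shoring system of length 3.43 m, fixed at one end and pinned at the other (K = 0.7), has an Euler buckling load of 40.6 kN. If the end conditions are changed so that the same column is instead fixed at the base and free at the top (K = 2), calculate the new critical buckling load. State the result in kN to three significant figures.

P_cr ∝ 1/K², so P_cr,new = P_cr,old × (K_old/K_new)² = 40.6 × (0.7/2)²
= 40.6 × 0.1225 = 4.97 kN

P_cr ≈ 4.97 kN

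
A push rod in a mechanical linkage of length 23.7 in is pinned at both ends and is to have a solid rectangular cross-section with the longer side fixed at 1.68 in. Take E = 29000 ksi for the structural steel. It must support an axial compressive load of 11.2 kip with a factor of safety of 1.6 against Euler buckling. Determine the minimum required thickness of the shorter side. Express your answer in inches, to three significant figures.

Required P_cr = n·P = 1.6 × 11.2 = 17.92 kip
L_e = K·L = 1 × 23.7 = 23.70 in
Required I = P_cr·L_e²/(π²E) = 1.792×10^4 × 23.70² / (π² × 2.90×10^7) = 3.517×10^-2 in⁴
Rectangle, weak axis: I_min = h·b³/12 with h = 1.68 in fixed  ⇒  b = (12I/h)^(1/3) = 0.631 in

b ≈ 0.631 in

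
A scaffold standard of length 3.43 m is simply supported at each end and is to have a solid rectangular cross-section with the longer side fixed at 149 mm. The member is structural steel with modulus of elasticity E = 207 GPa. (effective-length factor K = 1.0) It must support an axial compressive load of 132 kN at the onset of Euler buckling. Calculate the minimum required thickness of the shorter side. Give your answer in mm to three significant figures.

b ≈ 39.4 mm

L_e = K·L = 1 × 3.43 = 3.430 m
Required I = P_cr·L_e²/(π²E) = 1.320×10^5 × 3.430² / (π² × 2.07×10^11) = 7.601×10^-7 m⁴
I_req = 7.601×10^5 mm⁴
Rectangle, weak axis: I_min = h·b³/12 with h = 149 mm fixed  ⇒  b = (12I/h)^(1/3) = 39.4 mm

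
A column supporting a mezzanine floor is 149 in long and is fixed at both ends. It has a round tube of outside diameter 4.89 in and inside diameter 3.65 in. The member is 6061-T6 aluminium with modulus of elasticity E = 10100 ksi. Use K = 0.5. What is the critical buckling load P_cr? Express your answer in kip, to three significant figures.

d_o = 4.89 in, d_i = 3.65 in
I = π(d_o⁴ − d_i⁴)/64 = π(4.89⁴ − 3.650⁴)/64 = 19.36 in⁴
Effective length L_e = K·L = 0.5 × 149 = 74.50 in
P_cr = π²EI / L_e² = π² × 10100×10³ × 19.36 / 74.50² = 3.476×10^5 lb

P_cr ≈ 348 kip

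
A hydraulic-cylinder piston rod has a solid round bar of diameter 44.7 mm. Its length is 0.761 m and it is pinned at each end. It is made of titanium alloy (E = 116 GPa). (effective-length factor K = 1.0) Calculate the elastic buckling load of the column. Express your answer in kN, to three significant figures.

I = πd⁴/64 = π×44.7⁴/64 = 1.960×10^5 mm⁴
I = 1.960×10^5 mm⁴ = 1.960×10^-7 m⁴
Effective length L_e = K·L = 1 × 0.761 = 0.7610 m
P_cr = π²EI / L_e² = π² × 116×10⁹ × 1.960×10^-7 / 0.7610² = 3.874×10^5 N

P_cr ≈ 387 kN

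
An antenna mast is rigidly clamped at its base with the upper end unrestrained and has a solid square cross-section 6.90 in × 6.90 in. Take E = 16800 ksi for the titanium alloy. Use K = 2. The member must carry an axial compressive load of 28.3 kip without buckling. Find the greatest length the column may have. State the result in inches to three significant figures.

I = a⁴/12 = 6.90⁴/12 = 188.9 in⁴
At the buckling limit P_cr = P = 2.830×10^4 lb
From P_cr = π²EI/(K·L)²:  L = (1/K)·√(π²EI/P_cr) = (1/2)·√(π²×1.68×10^7×188.9/2.830×10^4)
L = 526 in

L_max ≈ 526 in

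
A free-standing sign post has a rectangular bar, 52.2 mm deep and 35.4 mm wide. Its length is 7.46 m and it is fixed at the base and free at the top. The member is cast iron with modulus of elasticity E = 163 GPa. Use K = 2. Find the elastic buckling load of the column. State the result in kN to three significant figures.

Buckling occurs about the weak axis: I_min = h·b³/12 with b = 35.4 mm (the shorter side).
I_min = 52.2×35.4³/12 = 1.930×10^5 mm⁴
I = 1.930×10^5 mm⁴ = 1.930×10^-7 m⁴
Effective length L_e = K·L = 2 × 7.46 = 14.92 m
P_cr = π²EI / L_e² = π² × 163×10⁹ × 1.930×10^-7 / 14.92² = 1.395×10^3 N

P_cr ≈ 1.39 kN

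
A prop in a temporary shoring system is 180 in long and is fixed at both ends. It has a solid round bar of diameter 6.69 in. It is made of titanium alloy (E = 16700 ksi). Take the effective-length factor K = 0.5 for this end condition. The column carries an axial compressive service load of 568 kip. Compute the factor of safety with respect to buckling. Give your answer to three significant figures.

n ≈ 3.52

I = πd⁴/64 = π×6.69⁴/64 = 98.33 in⁴
Effective length L_e = K·L = 0.5 × 180 = 90.00 in
P_cr = π²EI / L_e² = π² × 16700×10³ × 98.33 / 90.00² = 2.001×10^6 lb
Factor of safety n = P_cr / P = 2000.8 / 568 = 3.52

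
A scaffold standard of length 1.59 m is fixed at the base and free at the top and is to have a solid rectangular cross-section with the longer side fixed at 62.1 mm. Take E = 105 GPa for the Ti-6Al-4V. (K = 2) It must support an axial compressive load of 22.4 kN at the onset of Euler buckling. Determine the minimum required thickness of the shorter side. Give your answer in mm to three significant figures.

L_e = K·L = 2 × 1.59 = 3.180 m
Required I = P_cr·L_e²/(π²E) = 2.240×10^4 × 3.180² / (π² × 1.05×10^11) = 2.186×10^-7 m⁴
I_req = 2.186×10^5 mm⁴
Rectangle, weak axis: I_min = h·b³/12 with h = 62.1 mm fixed  ⇒  b = (12I/h)^(1/3) = 34.8 mm

b ≈ 34.8 mm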